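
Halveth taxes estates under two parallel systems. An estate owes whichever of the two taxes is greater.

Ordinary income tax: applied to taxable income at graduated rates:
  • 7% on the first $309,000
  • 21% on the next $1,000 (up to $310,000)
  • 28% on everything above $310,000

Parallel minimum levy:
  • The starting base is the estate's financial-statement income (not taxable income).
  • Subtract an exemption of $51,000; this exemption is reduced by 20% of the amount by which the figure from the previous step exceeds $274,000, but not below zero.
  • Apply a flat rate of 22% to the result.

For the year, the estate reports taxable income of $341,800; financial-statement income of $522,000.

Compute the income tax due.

$114,532

Ordinary income tax:
  $309,000 × 7% = $21,630
  $1,000 × 21% = $210
  $31,800 × 28% = $8,904
  → $30,744

Parallel minimum levy:
  Base (financial-statement income): $522,000
  Exemption: $51,000 − 20% × ($522,000 − $274,000) = $51,000 − $49,600 = $1,400
  Base: $522,000 − $1,400 = $520,600
  $520,600 × 22% = $114,532

$114,532 > $30,744, so the parallel minimum levy is the binding amount.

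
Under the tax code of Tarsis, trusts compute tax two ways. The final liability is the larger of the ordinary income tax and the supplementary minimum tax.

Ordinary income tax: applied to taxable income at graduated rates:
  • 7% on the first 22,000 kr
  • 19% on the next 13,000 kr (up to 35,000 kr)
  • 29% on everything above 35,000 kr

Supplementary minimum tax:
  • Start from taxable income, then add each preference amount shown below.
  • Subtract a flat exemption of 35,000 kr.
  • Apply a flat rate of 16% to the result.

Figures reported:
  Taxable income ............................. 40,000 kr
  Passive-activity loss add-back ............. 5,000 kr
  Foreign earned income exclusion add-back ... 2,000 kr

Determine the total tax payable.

5,460 kr

Ordinary income tax:
  22,000 kr × 7% = 1,540 kr
  13,000 kr × 19% = 2,470 kr
  5,000 kr × 29% = 1,450 kr
  → 5,460 kr

Supplementary minimum tax:
  Adjusted income: 40,000 kr + 5,000 kr + 2,000 kr = 47,000 kr
  Less exemption 35,000 kr → base 12,000 kr
  12,000 kr × 16% = 1,920 kr

5,460 kr > 1,920 kr, so the ordinary income tax governs.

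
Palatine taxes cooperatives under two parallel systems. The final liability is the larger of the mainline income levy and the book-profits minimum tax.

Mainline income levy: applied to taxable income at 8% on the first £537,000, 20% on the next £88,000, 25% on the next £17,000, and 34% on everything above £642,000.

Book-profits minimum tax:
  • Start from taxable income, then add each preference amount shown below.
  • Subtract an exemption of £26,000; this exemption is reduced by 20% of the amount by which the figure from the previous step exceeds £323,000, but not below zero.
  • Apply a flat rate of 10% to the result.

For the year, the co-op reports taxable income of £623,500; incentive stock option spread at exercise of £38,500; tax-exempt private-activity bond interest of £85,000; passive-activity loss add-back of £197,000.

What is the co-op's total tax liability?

£94,400

Mainline income levy:
  £537,000 × 8% = £42,960
  £86,500 × 20% = £17,300
  → £60,260

Book-profits minimum tax:
  Adjusted income: £623,500 + £38,500 + £85,000 + £197,000 = £944,000
  Exemption: 20% × (£944,000 − £323,000) = £124,200 ≥ £26,000, so the exemption is fully phased out
  Base: £944,000 − £0 = £944,000
  £944,000 × 10% = £94,400

£94,400 > £60,260, so the book-profits minimum tax is the binding amount.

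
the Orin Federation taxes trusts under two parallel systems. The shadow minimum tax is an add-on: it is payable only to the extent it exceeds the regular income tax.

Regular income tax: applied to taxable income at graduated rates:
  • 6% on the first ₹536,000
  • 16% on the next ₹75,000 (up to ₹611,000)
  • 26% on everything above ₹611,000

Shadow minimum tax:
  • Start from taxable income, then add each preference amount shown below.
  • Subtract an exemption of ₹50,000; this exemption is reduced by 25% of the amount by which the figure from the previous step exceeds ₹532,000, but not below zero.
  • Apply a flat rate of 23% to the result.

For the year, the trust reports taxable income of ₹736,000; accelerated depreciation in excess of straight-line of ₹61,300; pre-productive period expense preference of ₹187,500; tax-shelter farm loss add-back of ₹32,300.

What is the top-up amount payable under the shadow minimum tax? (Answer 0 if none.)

₹157,273

Shadow minimum tax:
  Adjusted income: ₹736,000 + ₹61,300 + ₹187,500 + ₹32,300 = ₹1,017,100
  Exemption: 25% × (₹1,017,100 − ₹532,000) = ₹121,275 ≥ ₹50,000, so the exemption is fully phased out
  Base: ₹1,017,100 − ₹0 = ₹1,017,100
  ₹1,017,100 × 23% = ₹233,933

Regular income tax:
  ₹536,000 × 6% = ₹32,160
  ₹75,000 × 16% = ₹12,000
  ₹125,000 × 26% = ₹32,500
  → ₹76,660

Excess of shadow minimum tax over regular income tax: ₹233,933 − ₹76,660 = ₹157,273.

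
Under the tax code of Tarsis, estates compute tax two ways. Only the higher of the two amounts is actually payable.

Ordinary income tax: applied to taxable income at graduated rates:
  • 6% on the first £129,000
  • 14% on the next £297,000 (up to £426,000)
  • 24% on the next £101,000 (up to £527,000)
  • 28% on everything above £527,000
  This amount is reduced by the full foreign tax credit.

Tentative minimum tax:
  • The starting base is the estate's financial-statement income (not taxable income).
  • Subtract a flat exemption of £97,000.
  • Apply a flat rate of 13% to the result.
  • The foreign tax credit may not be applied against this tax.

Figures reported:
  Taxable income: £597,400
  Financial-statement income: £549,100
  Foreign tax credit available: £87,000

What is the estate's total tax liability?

£58,773

Ordinary income tax:
  £129,000 × 6% = £7,740
  £297,000 × 14% = £41,580
  £101,000 × 24% = £24,240
  £70,400 × 28% = £19,712
  → £93,272
  Less foreign tax credit £87,000 → £6,272

Tentative minimum tax:
  Base (financial-statement income): £549,100
  Less exemption £97,000 → base £452,100
  £452,100 × 13% = £58,773

£58,773 > £6,272, so the tentative minimum tax is the binding amount.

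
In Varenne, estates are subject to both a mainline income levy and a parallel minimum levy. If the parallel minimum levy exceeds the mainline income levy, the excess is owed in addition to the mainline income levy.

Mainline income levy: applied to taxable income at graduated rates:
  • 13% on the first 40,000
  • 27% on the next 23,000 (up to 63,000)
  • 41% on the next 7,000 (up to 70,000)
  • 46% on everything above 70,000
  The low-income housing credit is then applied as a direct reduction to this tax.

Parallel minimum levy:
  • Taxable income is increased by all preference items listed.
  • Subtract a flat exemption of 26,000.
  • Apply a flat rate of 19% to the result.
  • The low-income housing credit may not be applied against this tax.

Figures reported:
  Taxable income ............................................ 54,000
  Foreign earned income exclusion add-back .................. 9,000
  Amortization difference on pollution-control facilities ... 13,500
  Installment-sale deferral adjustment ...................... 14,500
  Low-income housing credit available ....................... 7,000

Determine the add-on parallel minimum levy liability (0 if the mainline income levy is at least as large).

10,370

Mainline income levy:
  40,000 × 13% = 5,200
  14,000 × 27% = 3,780
  → 8,980
  Less low-income housing credit 7,000 → 1,980

Parallel minimum levy:
  Adjusted income: 54,000 + 9,000 + 13,500 + 14,500 = 91,000
  Less exemption 26,000 → base 65,000
  65,000 × 19% = 12,350

Excess of parallel minimum levy over mainline income levy: 12,350 − 1,980 = 10,370.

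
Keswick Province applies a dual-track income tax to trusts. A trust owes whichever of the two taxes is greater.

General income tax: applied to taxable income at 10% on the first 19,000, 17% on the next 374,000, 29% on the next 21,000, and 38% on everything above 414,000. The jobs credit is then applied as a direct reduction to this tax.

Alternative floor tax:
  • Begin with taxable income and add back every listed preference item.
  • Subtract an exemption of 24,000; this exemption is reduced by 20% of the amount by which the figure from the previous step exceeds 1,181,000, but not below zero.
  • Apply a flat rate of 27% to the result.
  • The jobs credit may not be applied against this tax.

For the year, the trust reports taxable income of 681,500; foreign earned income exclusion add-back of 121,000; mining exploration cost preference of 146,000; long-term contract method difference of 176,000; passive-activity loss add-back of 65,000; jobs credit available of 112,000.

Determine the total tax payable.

315,144

General income tax:
  19,000 × 10% = 1,900
  374,000 × 17% = 63,580
  21,000 × 29% = 6,090
  267,500 × 38% = 101,650
  → 173,220
  Less jobs credit 112,000 → 61,220

Alternative floor tax:
  Adjusted income: 681,500 + 121,000 + 146,000 + 176,000 + 65,000 = 1,189,500
  Exemption: 24,000 − 20% × (1,189,500 − 1,181,000) = 24,000 − 1,700 = 22,300
  Base: 1,189,500 − 22,300 = 1,167,200
  1,167,200 × 27% = 315,144

315,144 > 61,220, so the alternative floor tax is the binding amount.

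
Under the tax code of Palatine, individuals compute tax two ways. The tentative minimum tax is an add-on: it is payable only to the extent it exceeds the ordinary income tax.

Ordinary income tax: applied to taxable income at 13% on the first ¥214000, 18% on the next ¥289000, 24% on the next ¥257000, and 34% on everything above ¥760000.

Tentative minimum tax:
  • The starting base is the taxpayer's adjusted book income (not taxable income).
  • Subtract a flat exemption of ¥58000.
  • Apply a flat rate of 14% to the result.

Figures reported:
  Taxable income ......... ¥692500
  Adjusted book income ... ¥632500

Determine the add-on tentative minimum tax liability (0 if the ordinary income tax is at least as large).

Ordinary income tax:
  ¥214000 × 13% = ¥27820
  ¥289000 × 18% = ¥52020
  ¥189500 × 24% = ¥45480
  → ¥125320

Tentative minimum tax:
  Base (adjusted book income): ¥632500
  Less exemption ¥58000 → base ¥574500
  ¥574500 × 14% = ¥80430

¥80430 ≤ ¥125320, so no add-on is due.

¥0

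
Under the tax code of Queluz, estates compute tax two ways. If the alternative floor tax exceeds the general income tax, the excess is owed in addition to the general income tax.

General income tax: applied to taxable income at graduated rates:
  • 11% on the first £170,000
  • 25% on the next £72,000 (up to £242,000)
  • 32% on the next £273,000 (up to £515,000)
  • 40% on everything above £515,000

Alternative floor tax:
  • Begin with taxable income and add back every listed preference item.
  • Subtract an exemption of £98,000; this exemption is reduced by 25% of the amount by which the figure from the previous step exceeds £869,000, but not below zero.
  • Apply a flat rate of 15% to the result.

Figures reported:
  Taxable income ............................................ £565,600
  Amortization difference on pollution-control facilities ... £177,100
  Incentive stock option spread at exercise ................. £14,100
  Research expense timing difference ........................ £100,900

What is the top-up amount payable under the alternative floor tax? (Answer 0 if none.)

Alternative floor tax:
  Adjusted income: £565,600 + £177,100 + £14,100 + £100,900 = £857,700
  Exemption: £857,700 ≤ £869,000, so full £98,000 applies
  Base: £857,700 − £98,000 = £759,700
  £759,700 × 15% = £113,955

General income tax:
  £170,000 × 11% = £18,700
  £72,000 × 25% = £18,000
  £273,000 × 32% = £87,360
  £50,600 × 40% = £20,240
  → £144,300

£113,955 ≤ £144,300, so no add-on is due.

£0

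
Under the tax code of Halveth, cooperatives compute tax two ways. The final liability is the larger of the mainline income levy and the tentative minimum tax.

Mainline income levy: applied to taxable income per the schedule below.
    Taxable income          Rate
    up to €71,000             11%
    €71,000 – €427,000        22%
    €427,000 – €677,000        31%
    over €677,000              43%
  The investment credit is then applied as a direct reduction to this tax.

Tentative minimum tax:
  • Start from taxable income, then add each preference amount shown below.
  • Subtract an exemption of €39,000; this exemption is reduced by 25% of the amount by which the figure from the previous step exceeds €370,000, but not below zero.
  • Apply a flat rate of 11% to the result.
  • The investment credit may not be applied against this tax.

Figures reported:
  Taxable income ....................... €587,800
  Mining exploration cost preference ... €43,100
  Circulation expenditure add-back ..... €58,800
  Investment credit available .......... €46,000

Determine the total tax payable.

€89,978

Tentative minimum tax:
  Adjusted income: €587,800 + €43,100 + €58,800 = €689,700
  Exemption: 25% × (€689,700 − €370,000) = €79,925 ≥ €39,000, so the exemption is fully phased out
  Base: €689,700 − €0 = €689,700
  €689,700 × 11% = €75,867

Mainline income levy:
  €71,000 × 11% = €7,810
  €356,000 × 22% = €78,320
  €160,800 × 31% = €49,848
  → €135,978
  Less investment credit €46,000 → €89,978

€89,978 > €75,867, so the mainline income levy governs.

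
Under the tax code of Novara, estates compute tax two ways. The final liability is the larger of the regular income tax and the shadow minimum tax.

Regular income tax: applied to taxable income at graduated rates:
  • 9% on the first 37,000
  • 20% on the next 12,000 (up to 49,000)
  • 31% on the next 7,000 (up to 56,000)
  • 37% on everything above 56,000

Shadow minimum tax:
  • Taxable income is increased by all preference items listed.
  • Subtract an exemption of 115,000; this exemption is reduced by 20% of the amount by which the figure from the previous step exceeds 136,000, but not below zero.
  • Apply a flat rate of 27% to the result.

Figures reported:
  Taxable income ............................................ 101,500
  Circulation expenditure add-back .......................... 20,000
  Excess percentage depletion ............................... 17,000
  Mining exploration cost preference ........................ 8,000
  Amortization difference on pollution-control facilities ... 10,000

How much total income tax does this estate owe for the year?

Shadow minimum tax:
  Adjusted income: 101,500 + 20,000 + 17,000 + 8,000 + 10,000 = 156,500
  Exemption: 115,000 − 20% × (156,500 − 136,000) = 115,000 − 4,100 = 110,900
  Base: 156,500 − 110,900 = 45,600
  45,600 × 27% = 12,312

Regular income tax:
  37,000 × 9% = 3,330
  12,000 × 20% = 2,400
  7,000 × 31% = 2,170
  45,500 × 37% = 16,835
  → 24,735

24,735 > 12,312, so the regular income tax governs.

24,735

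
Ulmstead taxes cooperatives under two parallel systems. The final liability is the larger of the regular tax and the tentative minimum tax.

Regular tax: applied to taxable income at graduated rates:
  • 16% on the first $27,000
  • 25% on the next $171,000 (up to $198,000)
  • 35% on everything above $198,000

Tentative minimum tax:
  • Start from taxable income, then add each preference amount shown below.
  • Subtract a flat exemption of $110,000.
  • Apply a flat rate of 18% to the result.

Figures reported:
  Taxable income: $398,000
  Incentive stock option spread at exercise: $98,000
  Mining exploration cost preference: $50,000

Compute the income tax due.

$117,070

Tentative minimum tax:
  Adjusted income: $398,000 + $98,000 + $50,000 = $546,000
  Less exemption $110,000 → base $436,000
  $436,000 × 18% = $78,480

Regular tax:
  $27,000 × 16% = $4,320
  $171,000 × 25% = $42,750
  $200,000 × 35% = $70,000
  → $117,070

$117,070 > $78,480, so the regular tax governs.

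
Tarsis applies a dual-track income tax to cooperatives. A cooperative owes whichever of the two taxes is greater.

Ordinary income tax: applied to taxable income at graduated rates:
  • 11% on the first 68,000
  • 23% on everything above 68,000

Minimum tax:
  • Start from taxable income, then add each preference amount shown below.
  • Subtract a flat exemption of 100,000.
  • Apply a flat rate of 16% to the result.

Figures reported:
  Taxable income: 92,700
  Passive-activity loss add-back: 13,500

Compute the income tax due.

13,161

Ordinary income tax:
  68,000 × 11% = 7,480
  24,700 × 23% = 5,681
  → 13,161

Minimum tax:
  Adjusted income: 92,700 + 13,500 = 106,200
  Less exemption 100,000 → base 6,200
  6,200 × 16% = 992

13,161 > 992, so the ordinary income tax governs.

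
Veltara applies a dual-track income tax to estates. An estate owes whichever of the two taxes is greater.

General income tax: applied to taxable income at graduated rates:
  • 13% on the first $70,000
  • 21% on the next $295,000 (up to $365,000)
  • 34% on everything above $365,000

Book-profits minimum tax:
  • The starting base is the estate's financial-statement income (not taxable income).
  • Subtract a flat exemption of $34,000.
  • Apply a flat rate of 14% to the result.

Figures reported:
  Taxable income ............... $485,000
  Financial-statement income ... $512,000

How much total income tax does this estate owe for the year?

$111,850

General income tax:
  $70,000 × 13% = $9,100
  $295,000 × 21% = $61,950
  $120,000 × 34% = $40,800
  → $111,850

Book-profits minimum tax:
  Base (financial-statement income): $512,000
  Less exemption $34,000 → base $478,000
  $478,000 × 14% = $66,920

$111,850 > $66,920, so the general income tax governs.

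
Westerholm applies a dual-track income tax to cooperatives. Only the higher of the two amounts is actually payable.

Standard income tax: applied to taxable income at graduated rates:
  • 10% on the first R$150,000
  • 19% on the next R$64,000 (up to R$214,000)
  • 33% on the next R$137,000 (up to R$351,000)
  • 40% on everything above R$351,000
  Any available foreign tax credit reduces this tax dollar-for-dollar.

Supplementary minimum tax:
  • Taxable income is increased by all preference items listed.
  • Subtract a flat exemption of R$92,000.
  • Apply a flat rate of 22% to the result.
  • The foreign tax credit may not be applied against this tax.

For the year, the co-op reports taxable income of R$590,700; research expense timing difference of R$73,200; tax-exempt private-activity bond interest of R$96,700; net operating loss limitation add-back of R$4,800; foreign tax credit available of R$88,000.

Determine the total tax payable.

R$148,148

Standard income tax:
  R$150,000 × 10% = R$15,000
  R$64,000 × 19% = R$12,160
  R$137,000 × 33% = R$45,210
  R$239,700 × 40% = R$95,880
  → R$168,250
  Less foreign tax credit R$88,000 → R$80,250

Supplementary minimum tax:
  Adjusted income: R$590,700 + R$73,200 + R$96,700 + R$4,800 = R$765,400
  Less exemption R$92,000 → base R$673,400
  R$673,400 × 22% = R$148,148

R$148,148 > R$80,250, so the supplementary minimum tax is the binding amount.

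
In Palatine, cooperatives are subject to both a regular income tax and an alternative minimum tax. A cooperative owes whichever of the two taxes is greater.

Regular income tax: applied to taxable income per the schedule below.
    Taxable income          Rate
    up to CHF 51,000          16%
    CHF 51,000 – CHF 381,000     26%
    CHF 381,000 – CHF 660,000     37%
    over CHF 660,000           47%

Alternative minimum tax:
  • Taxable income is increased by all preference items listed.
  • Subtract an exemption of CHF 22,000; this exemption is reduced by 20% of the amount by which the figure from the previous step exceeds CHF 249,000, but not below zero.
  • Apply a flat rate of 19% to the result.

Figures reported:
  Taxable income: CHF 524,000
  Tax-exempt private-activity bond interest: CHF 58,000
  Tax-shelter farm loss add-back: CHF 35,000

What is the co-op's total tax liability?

Regular income tax:
  CHF 51,000 × 16% = CHF 8,160
  CHF 330,000 × 26% = CHF 85,800
  CHF 143,000 × 37% = CHF 52,910
  → CHF 146,870

Alternative minimum tax:
  Adjusted income: CHF 524,000 + CHF 58,000 + CHF 35,000 = CHF 617,000
  Exemption: 20% × (CHF 617,000 − CHF 249,000) = CHF 73,600 ≥ CHF 22,000, so the exemption is fully phased out
  Base: CHF 617,000 − CHF 0 = CHF 617,000
  CHF 617,000 × 19% = CHF 117,230

CHF 146,870 > CHF 117,230, so the regular income tax governs.

CHF 146,870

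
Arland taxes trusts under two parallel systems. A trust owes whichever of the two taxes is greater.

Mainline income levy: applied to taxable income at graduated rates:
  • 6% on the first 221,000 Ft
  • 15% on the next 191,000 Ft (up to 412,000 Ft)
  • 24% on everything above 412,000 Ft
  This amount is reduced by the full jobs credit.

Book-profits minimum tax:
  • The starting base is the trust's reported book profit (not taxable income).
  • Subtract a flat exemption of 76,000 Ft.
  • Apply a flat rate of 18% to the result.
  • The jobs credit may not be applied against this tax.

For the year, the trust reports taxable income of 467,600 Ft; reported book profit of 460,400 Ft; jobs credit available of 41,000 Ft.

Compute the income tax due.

69,192 Ft

Book-profits minimum tax:
  Base (reported book profit): 460,400 Ft
  Less exemption 76,000 Ft → base 384,400 Ft
  384,400 Ft × 18% = 69,192 Ft

Mainline income levy:
  221,000 Ft × 6% = 13,260 Ft
  191,000 Ft × 15% = 28,650 Ft
  55,600 Ft × 24% = 13,344 Ft
  → 55,254 Ft
  Less jobs credit 41,000 Ft → 14,254 Ft

69,192 Ft > 14,254 Ft, so the book-profits minimum tax is the binding amount.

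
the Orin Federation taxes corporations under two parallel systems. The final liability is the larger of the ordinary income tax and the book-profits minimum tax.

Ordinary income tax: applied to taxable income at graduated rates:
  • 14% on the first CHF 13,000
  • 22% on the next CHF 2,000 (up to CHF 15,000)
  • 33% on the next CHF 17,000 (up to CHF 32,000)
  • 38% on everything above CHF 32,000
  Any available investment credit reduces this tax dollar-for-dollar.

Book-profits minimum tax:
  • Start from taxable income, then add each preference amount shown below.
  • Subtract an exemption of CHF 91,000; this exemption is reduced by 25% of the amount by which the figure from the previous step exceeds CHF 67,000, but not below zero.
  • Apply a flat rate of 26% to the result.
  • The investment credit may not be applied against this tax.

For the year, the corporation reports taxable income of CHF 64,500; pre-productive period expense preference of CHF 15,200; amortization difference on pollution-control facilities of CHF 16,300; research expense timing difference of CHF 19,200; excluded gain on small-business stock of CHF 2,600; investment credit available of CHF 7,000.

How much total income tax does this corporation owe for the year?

CHF 13,220

Ordinary income tax:
  CHF 13,000 × 14% = CHF 1,820
  CHF 2,000 × 22% = CHF 440
  CHF 17,000 × 33% = CHF 5,610
  CHF 32,500 × 38% = CHF 12,350
  → CHF 20,220
  Less investment credit CHF 7,000 → CHF 13,220

Book-profits minimum tax:
  Adjusted income: CHF 64,500 + CHF 15,200 + CHF 16,300 + CHF 19,200 + CHF 2,600 = CHF 117,800
  Exemption: CHF 91,000 − 25% × (CHF 117,800 − CHF 67,000) = CHF 91,000 − CHF 12,700 = CHF 78,300
  Base: CHF 117,800 − CHF 78,300 = CHF 39,500
  CHF 39,500 × 26% = CHF 10,270

CHF 13,220 > CHF 10,270, so the ordinary income tax governs.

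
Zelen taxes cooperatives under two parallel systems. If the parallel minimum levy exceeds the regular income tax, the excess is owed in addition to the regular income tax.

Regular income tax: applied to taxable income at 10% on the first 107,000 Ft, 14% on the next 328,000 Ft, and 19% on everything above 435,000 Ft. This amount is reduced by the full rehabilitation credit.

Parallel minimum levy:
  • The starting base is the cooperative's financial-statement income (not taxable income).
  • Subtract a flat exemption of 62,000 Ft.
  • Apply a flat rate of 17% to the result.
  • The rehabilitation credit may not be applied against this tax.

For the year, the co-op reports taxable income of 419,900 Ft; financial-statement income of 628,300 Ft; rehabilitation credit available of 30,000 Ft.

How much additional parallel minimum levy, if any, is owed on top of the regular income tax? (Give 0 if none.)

71,765 Ft

Parallel minimum levy:
  Base (financial-statement income): 628,300 Ft
  Less exemption 62,000 Ft → base 566,300 Ft
  566,300 Ft × 17% = 96,271 Ft

Regular income tax:
  107,000 Ft × 10% = 10,700 Ft
  312,900 Ft × 14% = 43,806 Ft
  → 54,506 Ft
  Less rehabilitation credit 30,000 Ft → 24,506 Ft

Excess of parallel minimum levy over regular income tax: 96,271 Ft − 24,506 Ft = 71,765 Ft.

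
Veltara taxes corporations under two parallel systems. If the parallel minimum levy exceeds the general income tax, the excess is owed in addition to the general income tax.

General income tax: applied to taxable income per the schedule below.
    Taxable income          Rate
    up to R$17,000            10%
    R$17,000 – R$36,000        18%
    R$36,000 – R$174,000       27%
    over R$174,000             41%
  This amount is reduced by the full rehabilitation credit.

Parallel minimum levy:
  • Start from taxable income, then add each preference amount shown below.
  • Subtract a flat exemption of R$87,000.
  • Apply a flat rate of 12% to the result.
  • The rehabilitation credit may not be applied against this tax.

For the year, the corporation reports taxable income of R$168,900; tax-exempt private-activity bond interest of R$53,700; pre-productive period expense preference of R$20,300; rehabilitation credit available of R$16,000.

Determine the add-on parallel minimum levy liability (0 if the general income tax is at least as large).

R$0

Parallel minimum levy:
  Adjusted income: R$168,900 + R$53,700 + R$20,300 = R$242,900
  Less exemption R$87,000 → base R$155,900
  R$155,900 × 12% = R$18,708

General income tax:
  R$17,000 × 10% = R$1,700
  R$19,000 × 18% = R$3,420
  R$132,900 × 27% = R$35,883
  → R$41,003
  Less rehabilitation credit R$16,000 → R$25,003

R$18,708 ≤ R$25,003, so no add-on is due.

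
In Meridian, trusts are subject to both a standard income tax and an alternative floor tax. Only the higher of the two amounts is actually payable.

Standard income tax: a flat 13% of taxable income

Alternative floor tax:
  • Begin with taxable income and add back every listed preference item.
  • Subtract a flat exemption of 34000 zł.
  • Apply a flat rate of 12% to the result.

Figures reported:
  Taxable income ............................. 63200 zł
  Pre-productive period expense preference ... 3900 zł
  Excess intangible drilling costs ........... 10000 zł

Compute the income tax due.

8216 zł

Standard income tax:
  63200 zł × 13% = 8216 zł

Alternative floor tax:
  Adjusted income: 63200 zł + 3900 zł + 10000 zł = 77100 zł
  Less exemption 34000 zł → base 43100 zł
  43100 zł × 12% = 5172 zł

8216 zł > 5172 zł, so the standard income tax governs.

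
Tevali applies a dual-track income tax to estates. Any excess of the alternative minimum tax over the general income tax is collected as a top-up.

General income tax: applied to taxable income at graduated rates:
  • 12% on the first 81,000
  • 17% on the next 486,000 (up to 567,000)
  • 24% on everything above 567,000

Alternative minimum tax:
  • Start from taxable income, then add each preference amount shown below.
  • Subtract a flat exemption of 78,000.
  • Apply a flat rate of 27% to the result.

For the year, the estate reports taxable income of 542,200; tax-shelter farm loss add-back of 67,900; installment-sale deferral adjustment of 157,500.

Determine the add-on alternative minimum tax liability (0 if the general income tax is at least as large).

98,068

Alternative minimum tax:
  Adjusted income: 542,200 + 67,900 + 157,500 = 767,600
  Less exemption 78,000 → base 689,600
  689,600 × 27% = 186,192

General income tax:
  81,000 × 12% = 9,720
  461,200 × 17% = 78,404
  → 88,124

Excess of alternative minimum tax over general income tax: 186,192 − 88,124 = 98,068.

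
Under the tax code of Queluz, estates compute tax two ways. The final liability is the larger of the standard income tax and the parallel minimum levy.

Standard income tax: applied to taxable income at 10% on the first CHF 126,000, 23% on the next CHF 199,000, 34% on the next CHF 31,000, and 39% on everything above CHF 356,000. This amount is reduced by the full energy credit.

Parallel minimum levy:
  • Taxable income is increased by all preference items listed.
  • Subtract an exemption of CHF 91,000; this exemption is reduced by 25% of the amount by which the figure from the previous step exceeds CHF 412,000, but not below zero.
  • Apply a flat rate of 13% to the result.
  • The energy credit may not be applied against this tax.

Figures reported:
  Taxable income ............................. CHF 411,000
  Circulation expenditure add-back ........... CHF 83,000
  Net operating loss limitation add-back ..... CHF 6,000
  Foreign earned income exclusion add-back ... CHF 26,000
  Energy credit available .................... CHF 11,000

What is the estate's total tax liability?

CHF 79,360

Standard income tax:
  CHF 126,000 × 10% = CHF 12,600
  CHF 199,000 × 23% = CHF 45,770
  CHF 31,000 × 34% = CHF 10,540
  CHF 55,000 × 39% = CHF 21,450
  → CHF 90,360
  Less energy credit CHF 11,000 → CHF 79,360

Parallel minimum levy:
  Adjusted income: CHF 411,000 + CHF 83,000 + CHF 6,000 + CHF 26,000 = CHF 526,000
  Exemption: CHF 91,000 − 25% × (CHF 526,000 − CHF 412,000) = CHF 91,000 − CHF 28,500 = CHF 62,500
  Base: CHF 526,000 − CHF 62,500 = CHF 463,500
  CHF 463,500 × 13% = CHF 60,255

CHF 79,360 > CHF 60,255, so the standard income tax governs.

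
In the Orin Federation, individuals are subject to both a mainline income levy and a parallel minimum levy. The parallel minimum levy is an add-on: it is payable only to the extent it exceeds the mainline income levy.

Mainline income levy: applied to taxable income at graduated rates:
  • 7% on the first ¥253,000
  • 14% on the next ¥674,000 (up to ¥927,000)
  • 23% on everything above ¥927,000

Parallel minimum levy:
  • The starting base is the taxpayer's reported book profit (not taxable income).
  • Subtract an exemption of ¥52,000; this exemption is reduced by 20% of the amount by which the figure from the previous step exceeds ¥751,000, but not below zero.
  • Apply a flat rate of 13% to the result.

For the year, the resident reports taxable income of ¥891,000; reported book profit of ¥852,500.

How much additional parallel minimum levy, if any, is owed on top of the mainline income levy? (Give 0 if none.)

Parallel minimum levy:
  Base (reported book profit): ¥852,500
  Exemption: ¥52,000 − 20% × (¥852,500 − ¥751,000) = ¥52,000 − ¥20,300 = ¥31,700
  Base: ¥852,500 − ¥31,700 = ¥820,800
  ¥820,800 × 13% = ¥106,704

Mainline income levy:
  ¥253,000 × 7% = ¥17,710
  ¥638,000 × 14% = ¥89,320
  → ¥107,030

¥106,704 ≤ ¥107,030, so no add-on is due.

¥0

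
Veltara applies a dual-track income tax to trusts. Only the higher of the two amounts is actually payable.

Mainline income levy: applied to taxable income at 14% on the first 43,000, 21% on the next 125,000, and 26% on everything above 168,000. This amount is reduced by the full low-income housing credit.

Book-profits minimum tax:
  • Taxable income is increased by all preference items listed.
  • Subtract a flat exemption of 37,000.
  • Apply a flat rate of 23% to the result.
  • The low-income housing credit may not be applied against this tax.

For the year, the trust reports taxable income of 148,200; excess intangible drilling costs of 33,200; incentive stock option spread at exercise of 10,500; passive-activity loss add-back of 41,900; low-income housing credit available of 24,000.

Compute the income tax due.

45,264

Mainline income levy:
  43,000 × 14% = 6,020
  105,200 × 21% = 22,092
  → 28,112
  Less low-income housing credit 24,000 → 4,112

Book-profits minimum tax:
  Adjusted income: 148,200 + 33,200 + 10,500 + 41,900 = 233,800
  Less exemption 37,000 → base 196,800
  196,800 × 23% = 45,264

45,264 > 4,112, so the book-profits minimum tax is the binding amount.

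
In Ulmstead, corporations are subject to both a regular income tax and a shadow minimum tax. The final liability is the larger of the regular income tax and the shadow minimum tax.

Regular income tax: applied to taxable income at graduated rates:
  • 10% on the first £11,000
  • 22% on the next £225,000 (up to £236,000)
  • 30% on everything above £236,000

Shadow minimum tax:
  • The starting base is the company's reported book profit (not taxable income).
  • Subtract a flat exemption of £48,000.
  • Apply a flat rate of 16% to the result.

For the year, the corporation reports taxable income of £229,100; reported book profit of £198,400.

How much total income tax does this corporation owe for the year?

£49,082

Regular income tax:
  £11,000 × 10% = £1,100
  £218,100 × 22% = £47,982
  → £49,082

Shadow minimum tax:
  Base (reported book profit): £198,400
  Less exemption £48,000 → base £150,400
  £150,400 × 16% = £24,064

£49,082 > £24,064, so the regular income tax governs.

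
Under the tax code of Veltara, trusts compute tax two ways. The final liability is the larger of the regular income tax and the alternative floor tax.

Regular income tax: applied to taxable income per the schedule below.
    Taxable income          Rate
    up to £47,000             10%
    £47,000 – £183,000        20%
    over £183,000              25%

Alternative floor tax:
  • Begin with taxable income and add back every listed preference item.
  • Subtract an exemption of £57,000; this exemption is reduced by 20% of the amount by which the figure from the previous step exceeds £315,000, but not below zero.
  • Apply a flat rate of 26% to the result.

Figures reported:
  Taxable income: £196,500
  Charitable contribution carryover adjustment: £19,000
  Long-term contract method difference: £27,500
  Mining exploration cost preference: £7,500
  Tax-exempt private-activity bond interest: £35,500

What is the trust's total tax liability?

£59,540

Alternative floor tax:
  Adjusted income: £196,500 + £19,000 + £27,500 + £7,500 + £35,500 = £286,000
  Exemption: £286,000 ≤ £315,000, so full £57,000 applies
  Base: £286,000 − £57,000 = £229,000
  £229,000 × 26% = £59,540

Regular income tax:
  £47,000 × 10% = £4,700
  £136,000 × 20% = £27,200
  £13,500 × 25% = £3,375
  → £35,275

£59,540 > £35,275, so the alternative floor tax is the binding amount.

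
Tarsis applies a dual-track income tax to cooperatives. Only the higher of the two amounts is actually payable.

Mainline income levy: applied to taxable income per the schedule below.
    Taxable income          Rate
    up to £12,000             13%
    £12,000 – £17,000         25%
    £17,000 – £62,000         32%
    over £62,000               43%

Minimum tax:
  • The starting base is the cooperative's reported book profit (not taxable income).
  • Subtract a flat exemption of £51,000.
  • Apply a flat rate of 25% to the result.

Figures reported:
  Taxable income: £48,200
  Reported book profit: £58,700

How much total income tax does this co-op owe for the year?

£12,794

Mainline income levy:
  £12,000 × 13% = £1,560
  £5,000 × 25% = £1,250
  £31,200 × 32% = £9,984
  → £12,794

Minimum tax:
  Base (reported book profit): £58,700
  Less exemption £51,000 → base £7,700
  £7,700 × 25% = £1,925

£12,794 > £1,925, so the mainline income levy governs.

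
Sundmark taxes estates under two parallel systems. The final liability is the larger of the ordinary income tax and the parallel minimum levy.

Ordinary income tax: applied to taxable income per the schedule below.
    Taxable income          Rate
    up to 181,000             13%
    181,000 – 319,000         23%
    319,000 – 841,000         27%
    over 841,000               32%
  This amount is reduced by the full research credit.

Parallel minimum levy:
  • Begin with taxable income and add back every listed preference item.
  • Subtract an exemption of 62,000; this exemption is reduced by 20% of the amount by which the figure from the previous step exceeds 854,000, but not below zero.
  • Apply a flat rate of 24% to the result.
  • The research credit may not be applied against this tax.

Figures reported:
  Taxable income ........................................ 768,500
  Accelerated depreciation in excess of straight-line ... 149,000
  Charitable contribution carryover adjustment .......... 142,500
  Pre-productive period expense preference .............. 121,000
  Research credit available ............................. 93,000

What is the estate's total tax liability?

283,440

Parallel minimum levy:
  Adjusted income: 768,500 + 149,000 + 142,500 + 121,000 = 1,181,000
  Exemption: 20% × (1,181,000 − 854,000) = 65,400 ≥ 62,000, so the exemption is fully phased out
  Base: 1,181,000 − 0 = 1,181,000
  1,181,000 × 24% = 283,440

Ordinary income tax:
  181,000 × 13% = 23,530
  138,000 × 23% = 31,740
  449,500 × 27% = 121,365
  → 176,635
  Less research credit 93,000 → 83,635

283,440 > 83,635, so the parallel minimum levy is the binding amount.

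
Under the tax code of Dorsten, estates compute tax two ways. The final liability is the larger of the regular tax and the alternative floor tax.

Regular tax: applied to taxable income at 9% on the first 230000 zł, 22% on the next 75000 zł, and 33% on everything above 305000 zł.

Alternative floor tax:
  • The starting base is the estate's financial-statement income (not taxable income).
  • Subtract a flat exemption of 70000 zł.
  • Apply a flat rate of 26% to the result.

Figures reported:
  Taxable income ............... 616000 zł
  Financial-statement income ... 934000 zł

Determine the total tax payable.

Regular tax:
  230000 zł × 9% = 20700 zł
  75000 zł × 22% = 16500 zł
  311000 zł × 33% = 102630 zł
  → 139830 zł

Alternative floor tax:
  Base (financial-statement income): 934000 zł
  Less exemption 70000 zł → base 864000 zł
  864000 zł × 26% = 224640 zł

224640 zł > 139830 zł, so the alternative floor tax is the binding amount.

224640 zł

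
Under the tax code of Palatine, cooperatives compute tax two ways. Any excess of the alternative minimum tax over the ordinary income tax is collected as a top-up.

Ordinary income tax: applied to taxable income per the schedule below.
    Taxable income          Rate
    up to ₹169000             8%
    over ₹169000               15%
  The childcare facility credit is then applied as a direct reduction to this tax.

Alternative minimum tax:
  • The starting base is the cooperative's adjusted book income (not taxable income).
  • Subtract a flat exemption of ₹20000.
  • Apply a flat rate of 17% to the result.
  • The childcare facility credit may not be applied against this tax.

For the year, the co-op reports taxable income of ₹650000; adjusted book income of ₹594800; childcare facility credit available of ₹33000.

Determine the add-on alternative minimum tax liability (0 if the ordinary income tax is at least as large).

Alternative minimum tax:
  Base (adjusted book income): ₹594800
  Less exemption ₹20000 → base ₹574800
  ₹574800 × 17% = ₹97716

Ordinary income tax:
  ₹169000 × 8% = ₹13520
  ₹481000 × 15% = ₹72150
  → ₹85670
  Less childcare facility credit ₹33000 → ₹52670

Excess of alternative minimum tax over ordinary income tax: ₹97716 − ₹52670 = ₹45046.

₹45046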